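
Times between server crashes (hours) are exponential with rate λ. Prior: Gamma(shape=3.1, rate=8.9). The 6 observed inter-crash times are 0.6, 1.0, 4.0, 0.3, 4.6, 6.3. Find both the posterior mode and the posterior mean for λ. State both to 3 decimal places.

MAP = 0.315; posterior mean = 0.354

Σ times = 16.8. Posterior: Gamma(shape = 3.1+6 = 9.1, rate = 8.9+16.8 = 25.7).
Mode = (α−1)/β = 8.1/25.7 = 0.315.
Mean = α/β = 9.1/25.7 = 0.354.
The posterior is right-skewed, so the mean exceeds the mode.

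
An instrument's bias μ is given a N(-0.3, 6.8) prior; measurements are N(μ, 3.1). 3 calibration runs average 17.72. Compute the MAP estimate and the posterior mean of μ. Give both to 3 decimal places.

Posterior for μ is Normal. Precision-weighted mean: (1/6.8·-0.3 + 3/3.1·17.72) / (1/6.8 + 3/3.1) = 15.343.
A Normal posterior is symmetric, so mode = mean.

MAP estimate = 15.343, posterior mean = 15.343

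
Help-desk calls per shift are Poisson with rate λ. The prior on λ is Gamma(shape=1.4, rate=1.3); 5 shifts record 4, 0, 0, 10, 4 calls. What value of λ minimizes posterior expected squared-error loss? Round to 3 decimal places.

3.079

Σ counts = 18. Posterior: Gamma(shape = 1.4+18 = 19.4, rate = 1.3+5 = 6.3).
Mode = (α−1)/β = 18.4/6.3 = 2.921.
Mean = α/β = 19.4/6.3 = 3.079.
Squared-error loss ⇒ the optimal estimator is the posterior mean.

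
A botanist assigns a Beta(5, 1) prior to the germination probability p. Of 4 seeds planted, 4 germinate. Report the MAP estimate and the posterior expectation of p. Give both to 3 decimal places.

Posterior: Beta(5+4, 1+0) = Beta(9, 1).
Since β = 1 ≤ 1 and α > 1, the Beta density is monotone increasing on [0,1]; the mode is at 1.
Mean = 9/(9+1) = 0.900.
The posterior is left-skewed, so the mode exceeds the mean.

p_MAP = 1.000, E[p|data] = 0.900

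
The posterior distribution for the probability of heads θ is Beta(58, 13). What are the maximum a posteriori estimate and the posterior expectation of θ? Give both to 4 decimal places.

maximum a posteriori estimate = 0.8261, posterior expectation = 0.8169

Mode = (58−1)/(58+13−2) = 57/69 = 0.8261.
Mean = 58/(58+13) = 58/71 = 0.8169.
The posterior is left-skewed, so the mode exceeds the mean.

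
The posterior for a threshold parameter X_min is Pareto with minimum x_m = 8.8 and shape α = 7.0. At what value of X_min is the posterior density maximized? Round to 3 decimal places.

The Pareto density is strictly decreasing on [x_m, ∞), so the mode is x_m = 8.800.
Mean = α·x_m/(α−1) = 7.0·8.8/6.0 = 10.267.
This is the posterior mode — the MAP estimate.

8.800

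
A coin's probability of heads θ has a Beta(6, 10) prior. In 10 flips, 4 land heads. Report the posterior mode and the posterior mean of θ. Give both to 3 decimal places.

Posterior: Beta(6+4, 10+6) = Beta(10, 16).
Mode = (10−1)/(10+16−2) = 9/24 = 0.375.
Mean = 10/(10+16) = 10/26 = 0.385.
The mean is pulled above the mode by the posterior's right skew.

MAP = 0.375, posterior mean = 0.385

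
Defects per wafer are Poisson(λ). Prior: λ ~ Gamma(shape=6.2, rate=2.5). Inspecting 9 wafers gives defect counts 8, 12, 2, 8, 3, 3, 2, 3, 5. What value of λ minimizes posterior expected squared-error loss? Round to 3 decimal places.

4.539

Σ counts = 46. Posterior: Gamma(shape = 6.2+46 = 52.2, rate = 2.5+9 = 11.5).
Mode = (α−1)/β = 51.2/11.5 = 4.452.
Mean = α/β = 52.2/11.5 = 4.539.
Squared-error loss ⇒ the optimal estimator is the posterior mean.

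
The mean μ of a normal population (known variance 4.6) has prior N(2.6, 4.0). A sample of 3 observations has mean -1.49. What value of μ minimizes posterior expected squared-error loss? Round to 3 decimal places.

Posterior for μ is Normal. Precision-weighted mean: (1/4.0·2.6 + 3/4.6·-1.49) / (1/4.0 + 3/4.6) = -0.357.
A Normal posterior is symmetric, so mode = mean.
Squared-error loss ⇒ the optimal estimator is the posterior mean.

-0.357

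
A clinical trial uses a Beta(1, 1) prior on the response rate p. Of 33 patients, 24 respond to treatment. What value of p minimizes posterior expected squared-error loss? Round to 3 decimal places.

0.714

Posterior: Beta(1+24, 1+9) = Beta(25, 10).
Mode = (25−1)/(25+10−2) = 24/33 = 0.727.
Mean = 25/(25+10) = 25/35 = 0.714.
Squared-error loss ⇒ the optimal estimator is the posterior mean.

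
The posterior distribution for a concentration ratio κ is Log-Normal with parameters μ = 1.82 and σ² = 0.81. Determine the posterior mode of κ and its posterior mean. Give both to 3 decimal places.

Mode = exp(μ − σ²) = exp(1.01) = 2.746.
Mean = exp(μ + σ²/2) = exp(2.225) = 9.253.

κ_MAP = 2.746, E[κ|data] = 9.253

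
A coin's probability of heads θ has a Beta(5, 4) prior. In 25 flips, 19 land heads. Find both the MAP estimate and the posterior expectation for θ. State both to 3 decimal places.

Posterior: Beta(5+19, 4+6) = Beta(24, 10).
Mode = (24−1)/(24+10−2) = 23/32 = 0.719.
Mean = 24/(24+10) = 24/34 = 0.706.

θ_MAP = 0.719, E[θ|data] = 0.706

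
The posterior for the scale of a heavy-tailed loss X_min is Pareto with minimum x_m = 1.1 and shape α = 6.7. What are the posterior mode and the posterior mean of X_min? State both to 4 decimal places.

X_min_MAP = 1.1000, E[X_min|data] = 1.2930

The Pareto density is strictly decreasing on [x_m, ∞), so the mode is x_m = 1.1000.
Mean = α·x_m/(α−1) = 6.7·1.1/5.7 = 1.2930.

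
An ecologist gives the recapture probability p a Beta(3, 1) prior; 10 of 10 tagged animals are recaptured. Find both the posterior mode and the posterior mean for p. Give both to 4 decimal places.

posterior mode = 1.0000, posterior mean = 0.9286

Posterior: Beta(3+10, 1+0) = Beta(13, 1).
Since β = 1 ≤ 1 and α > 1, the Beta density is monotone increasing on [0,1]; the mode is at 1.
Mean = 13/(13+1) = 0.9286.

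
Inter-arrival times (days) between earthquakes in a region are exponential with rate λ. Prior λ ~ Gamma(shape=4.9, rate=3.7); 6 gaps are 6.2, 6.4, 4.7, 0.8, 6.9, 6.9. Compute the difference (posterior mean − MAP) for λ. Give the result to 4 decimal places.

Σ times = 31.9. Posterior: Gamma(shape = 4.9+6 = 10.9, rate = 3.7+31.9 = 35.6).
Mode = (α−1)/β = 9.9/35.6 = 0.2781.
Mean = α/β = 10.9/35.6 = 0.3062.
Difference = 0.3062 − 0.2781 = 0.0281.

0.0281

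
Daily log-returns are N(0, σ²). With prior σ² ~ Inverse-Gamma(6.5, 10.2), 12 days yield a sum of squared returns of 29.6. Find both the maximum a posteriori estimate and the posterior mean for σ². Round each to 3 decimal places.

Posterior: Inverse-Gamma(shape = 6.5+12/2 = 12.5, scale = 10.2+29.6/2 = 25.0).
Mode = β/(α+1) = 25.0/13.5 = 1.852.
Mean = β/(α−1) = 25.0/11.5 = 2.174.

maximum a posteriori estimate = 1.852, posterior mean = 2.174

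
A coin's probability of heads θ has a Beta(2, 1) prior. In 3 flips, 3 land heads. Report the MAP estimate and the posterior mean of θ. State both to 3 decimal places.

Posterior: Beta(2+3, 1+0) = Beta(5, 1).
Since β = 1 ≤ 1 and α > 1, the Beta density is monotone increasing on [0,1]; the mode is at 1.
Mean = 5/(5+1) = 0.833.
Mode > mean: the posterior has a left tail.

MAP = 1.000, posterior mean = 0.833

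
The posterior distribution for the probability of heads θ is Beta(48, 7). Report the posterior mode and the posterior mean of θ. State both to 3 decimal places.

MAP = 0.887; posterior mean = 0.873

Mode = (48−1)/(48+7−2) = 47/53 = 0.887.
Mean = 48/(48+7) = 48/55 = 0.873.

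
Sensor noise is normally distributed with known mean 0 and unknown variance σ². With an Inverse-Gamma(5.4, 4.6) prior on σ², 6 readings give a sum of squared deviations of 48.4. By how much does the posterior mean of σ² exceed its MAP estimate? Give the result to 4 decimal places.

0.8281

Posterior: Inverse-Gamma(shape = 5.4+6/2 = 8.4, scale = 4.6+48.4/2 = 28.8).
Mode = β/(α+1) = 28.8/9.4 = 3.0638.
Mean = β/(α−1) = 28.8/7.4 = 3.8919.
Difference = 3.8919 − 3.0638 = 0.8281.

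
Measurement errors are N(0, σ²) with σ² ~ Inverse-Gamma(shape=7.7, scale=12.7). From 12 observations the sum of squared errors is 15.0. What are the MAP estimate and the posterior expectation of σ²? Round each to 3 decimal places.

MAP = 1.374, posterior mean = 1.591

Posterior: Inverse-Gamma(shape = 7.7+12/2 = 13.7, scale = 12.7+15.0/2 = 20.2).
Mode = β/(α+1) = 20.2/14.7 = 1.374.
Mean = β/(α−1) = 20.2/12.7 = 1.591.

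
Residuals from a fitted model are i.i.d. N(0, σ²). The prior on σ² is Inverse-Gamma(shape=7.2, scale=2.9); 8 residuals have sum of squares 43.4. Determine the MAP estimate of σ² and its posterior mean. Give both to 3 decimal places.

Posterior: Inverse-Gamma(shape = 7.2+8/2 = 11.2, scale = 2.9+43.4/2 = 24.6).
Mode = β/(α+1) = 24.6/12.2 = 2.016.
Mean = β/(α−1) = 24.6/10.2 = 2.412.

σ²_MAP = 2.016, E[σ²|data] = 2.412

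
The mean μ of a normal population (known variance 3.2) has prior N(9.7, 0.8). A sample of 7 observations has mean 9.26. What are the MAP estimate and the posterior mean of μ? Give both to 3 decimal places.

MAP = 9.420, posterior mean = 9.420

Posterior for μ is Normal. Precision-weighted mean: (1/0.8·9.7 + 7/3.2·9.26) / (1/0.8 + 7/3.2) = 9.420.
A Normal posterior is symmetric, so mode = mean.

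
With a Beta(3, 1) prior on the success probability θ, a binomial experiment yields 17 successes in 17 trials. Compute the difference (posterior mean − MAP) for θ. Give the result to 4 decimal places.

-0.0476

Posterior: Beta(3+17, 1+0) = Beta(20, 1).
Since β = 1 ≤ 1 and α > 1, the Beta density is monotone increasing on [0,1]; the mode is at 1.
Mean = 20/(20+1) = 0.9524.
Difference = 0.9524 − 1.0000 = -0.0476.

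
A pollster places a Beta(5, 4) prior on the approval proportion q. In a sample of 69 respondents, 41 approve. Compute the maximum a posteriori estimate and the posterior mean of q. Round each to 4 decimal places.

Posterior: Beta(5+41, 4+28) = Beta(46, 32).
Mode = (46−1)/(46+32−2) = 45/76 = 0.5921.
Mean = 46/(46+32) = 46/78 = 0.5897.
Mode > mean: the posterior has a left tail.

maximum a posteriori estimate = 0.5921, posterior mean = 0.5897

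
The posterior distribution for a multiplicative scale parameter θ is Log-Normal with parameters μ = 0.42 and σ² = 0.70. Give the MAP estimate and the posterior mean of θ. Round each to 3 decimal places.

Mode = exp(μ − σ²) = exp(-0.28) = 0.756.
Mean = exp(μ + σ²/2) = exp(0.770) = 2.160.

MAP = 0.756; posterior mean = 2.160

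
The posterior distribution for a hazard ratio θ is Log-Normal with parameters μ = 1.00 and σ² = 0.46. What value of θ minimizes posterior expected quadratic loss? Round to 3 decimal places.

Mode = exp(μ − σ²) = exp(0.54) = 1.716.
Mean = exp(μ + σ²/2) = exp(1.230) = 3.421.
Quadratic loss ⇒ the optimal estimator is the posterior mean.

3.421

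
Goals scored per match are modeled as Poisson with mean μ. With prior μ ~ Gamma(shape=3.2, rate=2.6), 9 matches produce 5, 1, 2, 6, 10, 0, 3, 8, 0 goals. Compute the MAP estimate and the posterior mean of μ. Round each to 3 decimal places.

Σ counts = 35. Posterior: Gamma(shape = 3.2+35 = 38.2, rate = 2.6+9 = 11.6).
Mode = (α−1)/β = 37.2/11.6 = 3.207.
Mean = α/β = 38.2/11.6 = 3.293.

MAP: 3.207. Posterior mean: 3.293.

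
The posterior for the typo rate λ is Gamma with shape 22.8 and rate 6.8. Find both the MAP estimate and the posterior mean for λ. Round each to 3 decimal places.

MAP = 3.206; posterior mean = 3.353

Mode = (α−1)/β = 21.8/6.8 = 3.206.
Mean = α/β = 22.8/6.8 = 3.353.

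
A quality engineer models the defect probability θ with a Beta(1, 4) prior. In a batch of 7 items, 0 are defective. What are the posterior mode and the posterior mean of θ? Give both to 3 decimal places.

Posterior: Beta(1+0, 4+7) = Beta(1, 11).
Since α = 1 ≤ 1 and β > 1, the Beta density is monotone decreasing on [0,1]; the mode is at 0.
Mean = 1/(1+11) = 0.083.

θ_MAP = 0.000, E[θ|data] = 0.083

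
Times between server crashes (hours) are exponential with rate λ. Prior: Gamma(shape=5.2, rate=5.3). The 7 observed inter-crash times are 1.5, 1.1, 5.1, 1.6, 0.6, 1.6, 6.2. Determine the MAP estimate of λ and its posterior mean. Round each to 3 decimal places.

Σ times = 17.7. Posterior: Gamma(shape = 5.2+7 = 12.2, rate = 5.3+17.7 = 23.0).
Mode = (α−1)/β = 11.2/23.0 = 0.487.
Mean = α/β = 12.2/23.0 = 0.530.

MAP = 0.487; posterior mean = 0.530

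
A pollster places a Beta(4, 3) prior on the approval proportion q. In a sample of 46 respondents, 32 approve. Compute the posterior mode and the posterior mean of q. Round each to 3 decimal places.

MAP = 0.686, posterior mean = 0.679

Posterior: Beta(4+32, 3+14) = Beta(36, 17).
Mode = (36−1)/(36+17−2) = 35/51 = 0.686.
Mean = 36/(36+17) = 36/53 = 0.679.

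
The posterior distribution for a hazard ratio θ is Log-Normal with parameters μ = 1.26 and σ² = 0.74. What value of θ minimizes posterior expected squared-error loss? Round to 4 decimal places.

Mode = exp(μ − σ²) = exp(0.52) = 1.6820.
Mean = exp(μ + σ²/2) = exp(1.630) = 5.1039.
Squared-error loss ⇒ the optimal estimator is the posterior mean.

5.1039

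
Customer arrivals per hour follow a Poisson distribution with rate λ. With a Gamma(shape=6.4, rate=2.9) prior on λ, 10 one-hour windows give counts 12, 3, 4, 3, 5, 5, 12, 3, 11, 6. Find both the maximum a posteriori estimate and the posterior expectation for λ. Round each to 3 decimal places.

Σ counts = 64. Posterior: Gamma(shape = 6.4+64 = 70.4, rate = 2.9+10 = 12.9).
Mode = (α−1)/β = 69.4/12.9 = 5.380.
Mean = α/β = 70.4/12.9 = 5.457.

MAP: 5.380. Posterior mean: 5.457.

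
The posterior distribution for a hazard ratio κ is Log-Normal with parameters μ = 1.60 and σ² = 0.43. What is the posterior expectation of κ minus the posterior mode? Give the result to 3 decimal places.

2.919

Mode = exp(μ − σ²) = exp(1.17) = 3.222.
Mean = exp(μ + σ²/2) = exp(1.815) = 6.141.
Difference = 6.141 − 3.222 = 2.919.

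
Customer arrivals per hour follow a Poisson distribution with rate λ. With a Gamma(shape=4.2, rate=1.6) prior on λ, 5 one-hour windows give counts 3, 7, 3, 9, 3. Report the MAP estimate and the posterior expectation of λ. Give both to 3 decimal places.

Σ counts = 25. Posterior: Gamma(shape = 4.2+25 = 29.2, rate = 1.6+5 = 6.6).
Mode = (α−1)/β = 28.2/6.6 = 4.273.
Mean = α/β = 29.2/6.6 = 4.424.

λ_MAP = 4.273, E[λ|data] = 4.424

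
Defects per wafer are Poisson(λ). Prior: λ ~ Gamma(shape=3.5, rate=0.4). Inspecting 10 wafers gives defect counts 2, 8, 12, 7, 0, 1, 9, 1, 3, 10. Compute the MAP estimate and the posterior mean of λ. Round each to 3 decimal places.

MAP estimate = 5.337, posterior mean = 5.433

Σ counts = 53. Posterior: Gamma(shape = 3.5+53 = 56.5, rate = 0.4+10 = 10.4).
Mode = (α−1)/β = 55.5/10.4 = 5.337.
Mean = α/β = 56.5/10.4 = 5.433.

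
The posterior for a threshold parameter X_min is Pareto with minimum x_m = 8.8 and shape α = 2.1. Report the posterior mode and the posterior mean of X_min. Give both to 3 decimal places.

The Pareto density is strictly decreasing on [x_m, ∞), so the mode is x_m = 8.800.
Mean = α·x_m/(α−1) = 2.1·8.8/1.1 = 16.800.

MAP = 8.800, posterior mean = 16.800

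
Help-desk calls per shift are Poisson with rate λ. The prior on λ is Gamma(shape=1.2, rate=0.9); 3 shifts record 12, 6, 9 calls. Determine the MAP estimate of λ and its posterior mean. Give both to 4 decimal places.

Σ counts = 27. Posterior: Gamma(shape = 1.2+27 = 28.2, rate = 0.9+3 = 3.9).
Mode = (α−1)/β = 27.2/3.9 = 6.9744.
Mean = α/β = 28.2/3.9 = 7.2308.

MAP estimate = 6.9744, posterior mean = 7.2308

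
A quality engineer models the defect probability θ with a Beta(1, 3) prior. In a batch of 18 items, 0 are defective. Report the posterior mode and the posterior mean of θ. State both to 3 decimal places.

θ_MAP = 0.000, E[θ|data] = 0.045

Posterior: Beta(1+0, 3+18) = Beta(1, 21).
Since α = 1 ≤ 1 and β > 1, the Beta density is monotone decreasing on [0,1]; the mode is at 0.
Mean = 1/(1+21) = 0.045.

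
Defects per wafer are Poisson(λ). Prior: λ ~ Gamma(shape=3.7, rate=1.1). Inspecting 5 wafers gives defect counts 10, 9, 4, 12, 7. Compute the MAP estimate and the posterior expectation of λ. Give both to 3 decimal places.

MAP: 7.328. Posterior mean: 7.492.

Σ counts = 42. Posterior: Gamma(shape = 3.7+42 = 45.7, rate = 1.1+5 = 6.1).
Mode = (α−1)/β = 44.7/6.1 = 7.328.
Mean = α/β = 45.7/6.1 = 7.492.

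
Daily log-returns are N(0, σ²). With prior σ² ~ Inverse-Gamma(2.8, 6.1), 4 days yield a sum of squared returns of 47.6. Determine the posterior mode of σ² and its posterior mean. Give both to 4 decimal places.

MAP: 5.1552. Posterior mean: 7.8684.

Posterior: Inverse-Gamma(shape = 2.8+4/2 = 4.8, scale = 6.1+47.6/2 = 29.9).
Mode = β/(α+1) = 29.9/5.8 = 5.1552.
Mean = β/(α−1) = 29.9/3.8 = 7.8684.
The mean is pulled above the mode by the posterior's right skew.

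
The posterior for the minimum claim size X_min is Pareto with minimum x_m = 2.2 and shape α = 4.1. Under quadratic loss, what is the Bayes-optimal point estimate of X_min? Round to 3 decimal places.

2.910

The Pareto density is strictly decreasing on [x_m, ∞), so the mode is x_m = 2.200.
Mean = α·x_m/(α−1) = 4.1·2.2/3.1 = 2.910.
Quadratic loss ⇒ the optimal estimator is the posterior mean.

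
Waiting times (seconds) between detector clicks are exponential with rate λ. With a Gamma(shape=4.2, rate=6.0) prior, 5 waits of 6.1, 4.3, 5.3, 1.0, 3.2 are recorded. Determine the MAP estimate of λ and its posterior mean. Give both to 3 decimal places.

Σ times = 19.9. Posterior: Gamma(shape = 4.2+5 = 9.2, rate = 6.0+19.9 = 25.9).
Mode = (α−1)/β = 8.2/25.9 = 0.317.
Mean = α/β = 9.2/25.9 = 0.355.
The mean is pulled above the mode by the posterior's right skew.

MAP = 0.317; posterior mean = 0.355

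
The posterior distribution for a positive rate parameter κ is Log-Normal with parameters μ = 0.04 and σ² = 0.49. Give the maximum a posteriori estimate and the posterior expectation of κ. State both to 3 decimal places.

κ_MAP = 0.638, E[κ|data] = 1.330

Mode = exp(μ − σ²) = exp(-0.45) = 0.638.
Mean = exp(μ + σ²/2) = exp(0.285) = 1.330.
Mean > mode: the posterior has a right tail.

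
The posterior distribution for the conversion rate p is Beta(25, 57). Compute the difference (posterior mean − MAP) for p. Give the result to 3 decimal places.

0.005

Mode = (25−1)/(25+57−2) = 24/80 = 0.300.
Mean = 25/(25+57) = 25/82 = 0.305.
Difference = 0.305 − 0.300 = 0.005.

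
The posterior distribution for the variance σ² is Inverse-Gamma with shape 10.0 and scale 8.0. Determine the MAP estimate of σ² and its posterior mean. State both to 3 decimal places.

Mode = β/(α+1) = 8.0/11.0 = 0.727.
Mean = β/(α−1) = 8.0/9.0 = 0.889.

σ²_MAP = 0.727, E[σ²|data] = 0.889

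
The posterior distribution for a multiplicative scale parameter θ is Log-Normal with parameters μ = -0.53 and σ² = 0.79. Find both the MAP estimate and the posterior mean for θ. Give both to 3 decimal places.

Mode = exp(μ − σ²) = exp(-1.32) = 0.267.
Mean = exp(μ + σ²/2) = exp(-0.135) = 0.874.
The posterior is right-skewed, so the mean exceeds the mode.

MAP: 0.267. Posterior mean: 0.874.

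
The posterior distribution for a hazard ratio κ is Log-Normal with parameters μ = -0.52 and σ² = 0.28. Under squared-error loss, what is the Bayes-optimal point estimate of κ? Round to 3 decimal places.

Mode = exp(μ − σ²) = exp(-0.80) = 0.449.
Mean = exp(μ + σ²/2) = exp(-0.380) = 0.684.
Squared-error loss ⇒ the optimal estimator is the posterior mean.

0.684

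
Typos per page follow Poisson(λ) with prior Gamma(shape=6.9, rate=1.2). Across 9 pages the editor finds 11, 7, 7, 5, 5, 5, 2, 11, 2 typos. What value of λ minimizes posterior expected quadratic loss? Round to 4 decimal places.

Σ counts = 55. Posterior: Gamma(shape = 6.9+55 = 61.9, rate = 1.2+9 = 10.2).
Mode = (α−1)/β = 60.9/10.2 = 5.9706.
Mean = α/β = 61.9/10.2 = 6.0686.
Quadratic loss ⇒ the optimal estimator is the posterior mean.

6.0686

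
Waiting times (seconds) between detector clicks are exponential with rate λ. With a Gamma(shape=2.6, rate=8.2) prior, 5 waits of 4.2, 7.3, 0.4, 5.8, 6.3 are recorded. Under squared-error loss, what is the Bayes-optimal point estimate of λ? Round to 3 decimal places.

Σ times = 24.0. Posterior: Gamma(shape = 2.6+5 = 7.6, rate = 8.2+24.0 = 32.2).
Mode = (α−1)/β = 6.6/32.2 = 0.205.
Mean = α/β = 7.6/32.2 = 0.236.
Squared-error loss ⇒ the optimal estimator is the posterior mean.

0.236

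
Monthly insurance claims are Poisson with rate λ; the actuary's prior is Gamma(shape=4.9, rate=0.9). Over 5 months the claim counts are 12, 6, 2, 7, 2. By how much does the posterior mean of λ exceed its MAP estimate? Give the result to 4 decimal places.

Σ counts = 29. Posterior: Gamma(shape = 4.9+29 = 33.9, rate = 0.9+5 = 5.9).
Mode = (α−1)/β = 32.9/5.9 = 5.5763.
Mean = α/β = 33.9/5.9 = 5.7458.
Difference = 5.7458 − 5.5763 = 0.1695.

0.1695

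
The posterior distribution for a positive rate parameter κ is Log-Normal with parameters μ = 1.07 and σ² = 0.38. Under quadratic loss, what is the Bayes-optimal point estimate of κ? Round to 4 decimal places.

Mode = exp(μ − σ²) = exp(0.69) = 1.9937.
Mean = exp(μ + σ²/2) = exp(1.260) = 3.5254.
Quadratic loss ⇒ the optimal estimator is the posterior mean.

3.5254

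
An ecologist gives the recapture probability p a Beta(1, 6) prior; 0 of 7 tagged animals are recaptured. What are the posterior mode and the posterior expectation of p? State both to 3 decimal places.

posterior mode = 0.000, posterior expectation = 0.071

Posterior: Beta(1+0, 6+7) = Beta(1, 13).
Since α = 1 ≤ 1 and β > 1, the Beta density is monotone decreasing on [0,1]; the mode is at 0.
Mean = 1/(1+13) = 0.071.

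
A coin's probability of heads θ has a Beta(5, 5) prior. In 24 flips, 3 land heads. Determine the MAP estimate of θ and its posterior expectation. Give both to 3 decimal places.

Posterior: Beta(5+3, 5+21) = Beta(8, 26).
Mode = (8−1)/(8+26−2) = 7/32 = 0.219.
Mean = 8/(8+26) = 8/34 = 0.235.

MAP = 0.219; posterior mean = 0.235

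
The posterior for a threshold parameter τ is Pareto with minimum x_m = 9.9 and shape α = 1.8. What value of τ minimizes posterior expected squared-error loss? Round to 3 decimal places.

The Pareto density is strictly decreasing on [x_m, ∞), so the mode is x_m = 9.900.
Mean = α·x_m/(α−1) = 1.8·9.9/0.8 = 22.275.
Squared-error loss ⇒ the optimal estimator is the posterior mean.

22.275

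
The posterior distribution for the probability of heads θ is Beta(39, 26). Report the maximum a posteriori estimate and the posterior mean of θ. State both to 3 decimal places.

MAP = 0.603; posterior mean = 0.600

Mode = (39−1)/(39+26−2) = 38/63 = 0.603.
Mean = 39/(39+26) = 39/65 = 0.600.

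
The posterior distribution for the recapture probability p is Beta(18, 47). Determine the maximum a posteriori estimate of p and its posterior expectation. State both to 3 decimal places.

p_MAP = 0.270, E[p|data] = 0.277

Mode = (18−1)/(18+47−2) = 17/63 = 0.270.
Mean = 18/(18+47) = 18/65 = 0.277.
Right-skewed posterior ⇒ mode < mean.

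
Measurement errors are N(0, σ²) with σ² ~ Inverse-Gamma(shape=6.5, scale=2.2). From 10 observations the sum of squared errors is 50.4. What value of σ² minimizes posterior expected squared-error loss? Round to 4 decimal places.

2.6095

Posterior: Inverse-Gamma(shape = 6.5+10/2 = 11.5, scale = 2.2+50.4/2 = 27.4).
Mode = β/(α+1) = 27.4/12.5 = 2.1920.
Mean = β/(α−1) = 27.4/10.5 = 2.6095.
Squared-error loss ⇒ the optimal estimator is the posterior mean.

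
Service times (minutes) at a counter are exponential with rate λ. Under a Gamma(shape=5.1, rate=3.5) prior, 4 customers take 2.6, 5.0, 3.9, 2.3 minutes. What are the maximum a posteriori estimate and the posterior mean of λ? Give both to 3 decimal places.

Σ times = 13.8. Posterior: Gamma(shape = 5.1+4 = 9.1, rate = 3.5+13.8 = 17.3).
Mode = (α−1)/β = 8.1/17.3 = 0.468.
Mean = α/β = 9.1/17.3 = 0.526.
Right-skewed posterior ⇒ mode < mean.

MAP = 0.468, posterior mean = 0.526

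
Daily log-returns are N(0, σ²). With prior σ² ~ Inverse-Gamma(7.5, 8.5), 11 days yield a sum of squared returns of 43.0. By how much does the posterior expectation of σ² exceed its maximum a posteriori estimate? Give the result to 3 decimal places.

0.357

Posterior: Inverse-Gamma(shape = 7.5+11/2 = 13.0, scale = 8.5+43.0/2 = 30.0).
Mode = β/(α+1) = 30.0/14.0 = 2.143.
Mean = β/(α−1) = 30.0/12.0 = 2.500.
Difference = 2.500 − 2.143 = 0.357.
The mean is pulled above the mode by the posterior's right skew.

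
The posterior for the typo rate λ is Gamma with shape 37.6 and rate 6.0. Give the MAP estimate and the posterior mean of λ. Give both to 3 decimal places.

MAP estimate = 6.100, posterior mean = 6.267

Mode = (α−1)/β = 36.6/6.0 = 6.100.
Mean = α/β = 37.6/6.0 = 6.267.
Right-skewed posterior ⇒ mode < mean.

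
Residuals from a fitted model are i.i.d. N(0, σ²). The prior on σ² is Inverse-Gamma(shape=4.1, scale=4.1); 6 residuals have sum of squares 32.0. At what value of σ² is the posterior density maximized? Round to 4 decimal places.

2.4815

Posterior: Inverse-Gamma(shape = 4.1+6/2 = 7.1, scale = 4.1+32.0/2 = 20.1).
Mode = β/(α+1) = 20.1/8.1 = 2.4815.
Mean = β/(α−1) = 20.1/6.1 = 3.2951.
This is the posterior mode — the MAP estimate.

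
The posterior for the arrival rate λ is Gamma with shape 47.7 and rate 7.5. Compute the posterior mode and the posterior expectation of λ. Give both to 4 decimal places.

MAP: 6.2267. Posterior mean: 6.3600.

Mode = (α−1)/β = 46.7/7.5 = 6.2267.
Mean = α/β = 47.7/7.5 = 6.3600.
Mean > mode: the posterior has a right tail.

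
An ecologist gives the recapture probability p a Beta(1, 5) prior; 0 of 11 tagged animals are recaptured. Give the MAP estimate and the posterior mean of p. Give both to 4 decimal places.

MAP = 0.0000; posterior mean = 0.0588

Posterior: Beta(1+0, 5+11) = Beta(1, 16).
Since α = 1 ≤ 1 and β > 1, the Beta density is monotone decreasing on [0,1]; the mode is at 0.
Mean = 1/(1+16) = 0.0588.
The posterior is right-skewed, so the mean exceeds the mode.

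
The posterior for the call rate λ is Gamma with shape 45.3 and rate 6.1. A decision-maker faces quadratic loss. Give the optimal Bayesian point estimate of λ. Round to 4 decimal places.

Mode = (α−1)/β = 44.3/6.1 = 7.2623.
Mean = α/β = 45.3/6.1 = 7.4262.
Quadratic loss ⇒ the optimal estimator is the posterior mean.

7.4262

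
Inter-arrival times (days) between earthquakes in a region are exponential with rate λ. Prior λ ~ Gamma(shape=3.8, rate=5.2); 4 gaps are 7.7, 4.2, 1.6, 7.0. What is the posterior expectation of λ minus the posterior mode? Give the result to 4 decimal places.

Σ times = 20.5. Posterior: Gamma(shape = 3.8+4 = 7.8, rate = 5.2+20.5 = 25.7).
Mode = (α−1)/β = 6.8/25.7 = 0.2646.
Mean = α/β = 7.8/25.7 = 0.3035.
Difference = 0.3035 − 0.2646 = 0.0389.
Mean > mode: the posterior has a right tail.

0.0389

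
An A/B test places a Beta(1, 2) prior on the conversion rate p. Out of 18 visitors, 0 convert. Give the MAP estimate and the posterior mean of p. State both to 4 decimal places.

MAP: 0.0000. Posterior mean: 0.0476.

Posterior: Beta(1+0, 2+18) = Beta(1, 20).
Since α = 1 ≤ 1 and β > 1, the Beta density is monotone decreasing on [0,1]; the mode is at 0.
Mean = 1/(1+20) = 0.0476.
Right-skewed posterior ⇒ mode < mean.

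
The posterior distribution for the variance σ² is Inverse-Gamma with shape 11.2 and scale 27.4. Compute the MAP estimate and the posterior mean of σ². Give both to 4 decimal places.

MAP = 2.2459; posterior mean = 2.6863

Mode = β/(α+1) = 27.4/12.2 = 2.2459.
Mean = β/(α−1) = 27.4/10.2 = 2.6863.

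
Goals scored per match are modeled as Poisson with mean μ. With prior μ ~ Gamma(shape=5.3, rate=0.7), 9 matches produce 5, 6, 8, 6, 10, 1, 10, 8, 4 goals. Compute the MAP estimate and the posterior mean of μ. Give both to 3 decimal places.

Σ counts = 58. Posterior: Gamma(shape = 5.3+58 = 63.3, rate = 0.7+9 = 9.7).
Mode = (α−1)/β = 62.3/9.7 = 6.423.
Mean = α/β = 63.3/9.7 = 6.526.

MAP: 6.423. Posterior mean: 6.526.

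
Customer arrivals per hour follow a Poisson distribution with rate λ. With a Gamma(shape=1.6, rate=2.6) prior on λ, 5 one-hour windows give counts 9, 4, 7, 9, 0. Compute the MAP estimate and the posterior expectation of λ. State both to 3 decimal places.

Σ counts = 29. Posterior: Gamma(shape = 1.6+29 = 30.6, rate = 2.6+5 = 7.6).
Mode = (α−1)/β = 29.6/7.6 = 3.895.
Mean = α/β = 30.6/7.6 = 4.026.
Right-skewed posterior ⇒ mode < mean.

MAP estimate = 3.895, posterior expectation = 4.026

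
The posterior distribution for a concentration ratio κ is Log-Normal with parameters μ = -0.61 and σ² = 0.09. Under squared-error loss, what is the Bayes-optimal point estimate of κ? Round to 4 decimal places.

Mode = exp(μ − σ²) = exp(-0.70) = 0.4966.
Mean = exp(μ + σ²/2) = exp(-0.565) = 0.5684.
Squared-error loss ⇒ the optimal estimator is the posterior mean.

0.5684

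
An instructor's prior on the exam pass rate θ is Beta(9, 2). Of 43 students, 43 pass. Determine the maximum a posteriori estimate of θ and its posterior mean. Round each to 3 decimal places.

Posterior: Beta(9+43, 2+0) = Beta(52, 2).
Mode = (52−1)/(52+2−2) = 51/52 = 0.981.
Mean = 52/(52+2) = 52/54 = 0.963.
The posterior is left-skewed, so the mode exceeds the mean.

maximum a posteriori estimate = 0.981, posterior mean = 0.963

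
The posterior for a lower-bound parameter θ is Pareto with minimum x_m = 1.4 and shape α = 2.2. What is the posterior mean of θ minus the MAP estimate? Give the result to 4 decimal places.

The Pareto density is strictly decreasing on [x_m, ∞), so the mode is x_m = 1.4000.
Mean = α·x_m/(α−1) = 2.2·1.4/1.2 = 2.5667.
Difference = 2.5667 − 1.4000 = 1.1667.

1.1667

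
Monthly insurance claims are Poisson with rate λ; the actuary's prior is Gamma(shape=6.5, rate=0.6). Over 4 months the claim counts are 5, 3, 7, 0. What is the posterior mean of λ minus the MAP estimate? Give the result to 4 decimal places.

0.2174

Σ counts = 15. Posterior: Gamma(shape = 6.5+15 = 21.5, rate = 0.6+4 = 4.6).
Mode = (α−1)/β = 20.5/4.6 = 4.4565.
Mean = α/β = 21.5/4.6 = 4.6739.
Difference = 4.6739 − 4.4565 = 0.2174.
The mean is pulled above the mode by the posterior's right skew.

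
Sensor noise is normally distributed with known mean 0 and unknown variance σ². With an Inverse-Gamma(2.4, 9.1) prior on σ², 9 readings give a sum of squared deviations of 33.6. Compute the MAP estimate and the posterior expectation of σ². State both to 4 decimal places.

MAP estimate = 3.2785, posterior expectation = 4.3898

Posterior: Inverse-Gamma(shape = 2.4+9/2 = 6.9, scale = 9.1+33.6/2 = 25.9).
Mode = β/(α+1) = 25.9/7.9 = 3.2785.
Mean = β/(α−1) = 25.9/5.9 = 4.3898.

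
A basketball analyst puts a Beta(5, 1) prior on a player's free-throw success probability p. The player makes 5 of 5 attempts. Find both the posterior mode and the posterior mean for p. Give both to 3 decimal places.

Posterior: Beta(5+5, 1+0) = Beta(10, 1).
Since β = 1 ≤ 1 and α > 1, the Beta density is monotone increasing on [0,1]; the mode is at 1.
Mean = 10/(10+1) = 0.909.
Left-skewed posterior ⇒ mean < mode.

MAP: 1.000. Posterior mean: 0.909.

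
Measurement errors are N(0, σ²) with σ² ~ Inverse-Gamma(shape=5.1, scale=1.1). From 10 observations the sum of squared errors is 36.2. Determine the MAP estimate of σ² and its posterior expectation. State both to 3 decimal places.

MAP estimate = 1.730, posterior expectation = 2.110

Posterior: Inverse-Gamma(shape = 5.1+10/2 = 10.1, scale = 1.1+36.2/2 = 19.2).
Mode = β/(α+1) = 19.2/11.1 = 1.730.
Mean = β/(α−1) = 19.2/9.1 = 2.110.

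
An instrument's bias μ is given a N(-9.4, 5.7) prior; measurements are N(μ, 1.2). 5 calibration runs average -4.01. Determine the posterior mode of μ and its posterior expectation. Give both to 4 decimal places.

Posterior for μ is Normal. Precision-weighted mean: (1/5.7·-9.4 + 5/1.2·-4.01) / (1/5.7 + 5/1.2) = -4.2278.
A Normal posterior is symmetric, so mode = mean.

MAP = -4.2278; posterior mean = -4.2278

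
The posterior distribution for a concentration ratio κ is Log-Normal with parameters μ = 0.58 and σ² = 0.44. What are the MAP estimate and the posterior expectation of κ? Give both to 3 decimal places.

Mode = exp(μ − σ²) = exp(0.14) = 1.150.
Mean = exp(μ + σ²/2) = exp(0.800) = 2.226.

κ_MAP = 1.150, E[κ|data] = 2.226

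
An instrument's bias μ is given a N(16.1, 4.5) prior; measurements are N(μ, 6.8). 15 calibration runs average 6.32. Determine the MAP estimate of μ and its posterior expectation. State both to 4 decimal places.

MAP = 7.2151; posterior mean = 7.2151

Posterior for μ is Normal. Precision-weighted mean: (1/4.5·16.1 + 15/6.8·6.32) / (1/4.5 + 15/6.8) = 7.2151.
A Normal posterior is symmetric, so mode = mean.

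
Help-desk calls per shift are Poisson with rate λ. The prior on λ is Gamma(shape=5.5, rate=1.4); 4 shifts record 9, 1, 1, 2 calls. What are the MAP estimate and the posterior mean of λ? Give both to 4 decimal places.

Σ counts = 13. Posterior: Gamma(shape = 5.5+13 = 18.5, rate = 1.4+4 = 5.4).
Mode = (α−1)/β = 17.5/5.4 = 3.2407.
Mean = α/β = 18.5/5.4 = 3.4259.

MAP = 3.2407; posterior mean = 3.4259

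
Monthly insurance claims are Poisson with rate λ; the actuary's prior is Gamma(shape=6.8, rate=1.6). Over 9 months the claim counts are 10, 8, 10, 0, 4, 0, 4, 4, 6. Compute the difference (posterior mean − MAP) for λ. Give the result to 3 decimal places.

0.094

Σ counts = 46. Posterior: Gamma(shape = 6.8+46 = 52.8, rate = 1.6+9 = 10.6).
Mode = (α−1)/β = 51.8/10.6 = 4.887.
Mean = α/β = 52.8/10.6 = 4.981.
Difference = 4.981 − 4.887 = 0.094.
The posterior is right-skewed, so the mean exceeds the mode.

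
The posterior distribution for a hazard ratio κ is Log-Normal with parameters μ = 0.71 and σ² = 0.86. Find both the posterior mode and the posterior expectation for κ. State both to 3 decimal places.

Mode = exp(μ − σ²) = exp(-0.15) = 0.861.
Mean = exp(μ + σ²/2) = exp(1.140) = 3.127.

MAP: 0.861. Posterior mean: 3.127.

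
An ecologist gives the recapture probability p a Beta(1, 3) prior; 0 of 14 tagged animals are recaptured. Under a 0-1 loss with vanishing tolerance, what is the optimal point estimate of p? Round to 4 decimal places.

0.0000

Posterior: Beta(1+0, 3+14) = Beta(1, 17).
Since α = 1 ≤ 1 and β > 1, the Beta density is monotone decreasing on [0,1]; the mode is at 0.
Mean = 1/(1+17) = 0.0556.
This is the posterior mode — the MAP estimate.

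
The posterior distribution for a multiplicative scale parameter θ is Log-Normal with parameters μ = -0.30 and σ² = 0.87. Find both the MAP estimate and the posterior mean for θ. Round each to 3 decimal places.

θ_MAP = 0.310, E[θ|data] = 1.145

Mode = exp(μ − σ²) = exp(-1.17) = 0.310.
Mean = exp(μ + σ²/2) = exp(0.135) = 1.145.
The mean is pulled above the mode by the posterior's right skew.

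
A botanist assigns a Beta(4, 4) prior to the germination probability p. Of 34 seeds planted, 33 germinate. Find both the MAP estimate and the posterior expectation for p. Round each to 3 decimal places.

MAP estimate = 0.900, posterior expectation = 0.881

Posterior: Beta(4+33, 4+1) = Beta(37, 5).
Mode = (37−1)/(37+5−2) = 36/40 = 0.900.
Mean = 37/(37+5) = 37/42 = 0.881.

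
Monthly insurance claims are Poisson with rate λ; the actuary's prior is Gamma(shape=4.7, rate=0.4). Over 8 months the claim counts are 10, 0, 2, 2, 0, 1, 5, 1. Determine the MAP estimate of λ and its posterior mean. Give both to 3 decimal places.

MAP = 2.940, posterior mean = 3.060

Σ counts = 21. Posterior: Gamma(shape = 4.7+21 = 25.7, rate = 0.4+8 = 8.4).
Mode = (α−1)/β = 24.7/8.4 = 2.940.
Mean = α/β = 25.7/8.4 = 3.060.
The posterior is right-skewed, so the mean exceeds the mode.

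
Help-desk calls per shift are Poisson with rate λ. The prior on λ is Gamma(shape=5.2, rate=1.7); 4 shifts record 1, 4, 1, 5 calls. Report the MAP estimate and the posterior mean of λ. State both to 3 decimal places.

Σ counts = 11. Posterior: Gamma(shape = 5.2+11 = 16.2, rate = 1.7+4 = 5.7).
Mode = (α−1)/β = 15.2/5.7 = 2.667.
Mean = α/β = 16.2/5.7 = 2.842.
The mean is pulled above the mode by the posterior's right skew.

MAP = 2.667, posterior mean = 2.842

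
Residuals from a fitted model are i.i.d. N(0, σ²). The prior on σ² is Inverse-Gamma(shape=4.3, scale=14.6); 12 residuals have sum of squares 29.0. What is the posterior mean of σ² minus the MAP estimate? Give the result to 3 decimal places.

Posterior: Inverse-Gamma(shape = 4.3+12/2 = 10.3, scale = 14.6+29.0/2 = 29.1).
Mode = β/(α+1) = 29.1/11.3 = 2.575.
Mean = β/(α−1) = 29.1/9.3 = 3.129.
Difference = 3.129 − 2.575 = 0.554.

0.554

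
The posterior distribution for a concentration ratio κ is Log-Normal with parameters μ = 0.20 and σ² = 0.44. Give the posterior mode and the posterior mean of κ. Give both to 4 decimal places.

MAP = 0.7866; posterior mean = 1.5220

Mode = exp(μ − σ²) = exp(-0.24) = 0.7866.
Mean = exp(μ + σ²/2) = exp(0.420) = 1.5220.
Mean > mode: the posterior has a right tail.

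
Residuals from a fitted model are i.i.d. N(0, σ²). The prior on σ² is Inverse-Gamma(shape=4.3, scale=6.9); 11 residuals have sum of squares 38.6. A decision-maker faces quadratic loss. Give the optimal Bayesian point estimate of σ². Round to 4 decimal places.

2.9773

Posterior: Inverse-Gamma(shape = 4.3+11/2 = 9.8, scale = 6.9+38.6/2 = 26.2).
Mode = β/(α+1) = 26.2/10.8 = 2.4259.
Mean = β/(α−1) = 26.2/8.8 = 2.9773.
Quadratic loss ⇒ the optimal estimator is the posterior mean.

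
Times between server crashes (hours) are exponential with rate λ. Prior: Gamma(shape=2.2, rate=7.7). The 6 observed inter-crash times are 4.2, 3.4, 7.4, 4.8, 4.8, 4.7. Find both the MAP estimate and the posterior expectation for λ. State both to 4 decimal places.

MAP: 0.1946. Posterior mean: 0.2216.

Σ times = 29.3. Posterior: Gamma(shape = 2.2+6 = 8.2, rate = 7.7+29.3 = 37.0).
Mode = (α−1)/β = 7.2/37.0 = 0.1946.
Mean = α/β = 8.2/37.0 = 0.2216.
Right-skewed posterior ⇒ mode < mean.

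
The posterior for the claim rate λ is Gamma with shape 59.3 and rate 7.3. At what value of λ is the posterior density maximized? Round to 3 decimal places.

7.986

Mode = (α−1)/β = 58.3/7.3 = 7.986.
Mean = α/β = 59.3/7.3 = 8.123.
This is the posterior mode — the MAP estimate.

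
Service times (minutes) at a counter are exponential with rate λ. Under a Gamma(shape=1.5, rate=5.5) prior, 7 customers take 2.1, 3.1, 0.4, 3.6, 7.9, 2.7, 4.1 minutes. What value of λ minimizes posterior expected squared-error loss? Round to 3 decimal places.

Σ times = 23.9. Posterior: Gamma(shape = 1.5+7 = 8.5, rate = 5.5+23.9 = 29.4).
Mode = (α−1)/β = 7.5/29.4 = 0.255.
Mean = α/β = 8.5/29.4 = 0.289.
Squared-error loss ⇒ the optimal estimator is the posterior mean.

0.289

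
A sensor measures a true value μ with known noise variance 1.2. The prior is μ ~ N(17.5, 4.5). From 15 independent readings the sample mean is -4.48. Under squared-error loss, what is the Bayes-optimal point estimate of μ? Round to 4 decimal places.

Posterior for μ is Normal. Precision-weighted mean: (1/4.5·17.5 + 15/1.2·-4.48) / (1/4.5 + 15/1.2) = -4.0961.
A Normal posterior is symmetric, so mode = mean.
Squared-error loss ⇒ the optimal estimator is the posterior mean.

-4.0961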